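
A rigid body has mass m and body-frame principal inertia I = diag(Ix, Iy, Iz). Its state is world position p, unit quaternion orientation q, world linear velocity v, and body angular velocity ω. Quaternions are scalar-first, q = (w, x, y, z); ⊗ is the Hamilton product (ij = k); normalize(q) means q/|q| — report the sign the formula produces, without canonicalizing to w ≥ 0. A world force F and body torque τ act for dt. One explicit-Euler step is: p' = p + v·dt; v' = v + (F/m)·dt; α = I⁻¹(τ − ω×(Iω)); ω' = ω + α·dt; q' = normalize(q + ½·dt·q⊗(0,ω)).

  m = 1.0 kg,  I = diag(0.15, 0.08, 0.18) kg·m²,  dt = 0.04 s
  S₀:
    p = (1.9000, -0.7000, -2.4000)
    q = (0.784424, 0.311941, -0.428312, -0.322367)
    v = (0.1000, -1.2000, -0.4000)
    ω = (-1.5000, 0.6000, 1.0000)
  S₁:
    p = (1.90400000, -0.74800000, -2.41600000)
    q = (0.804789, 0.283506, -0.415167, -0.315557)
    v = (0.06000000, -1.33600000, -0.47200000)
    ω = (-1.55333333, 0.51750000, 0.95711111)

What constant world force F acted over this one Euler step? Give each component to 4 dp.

F = (-1.0000, -3.4000, -1.8000)

v₁ − v₀ = (-0.04000000, -0.13600000, -0.07200000)
applied force F = (-1.0000, -3.4000, -1.8000)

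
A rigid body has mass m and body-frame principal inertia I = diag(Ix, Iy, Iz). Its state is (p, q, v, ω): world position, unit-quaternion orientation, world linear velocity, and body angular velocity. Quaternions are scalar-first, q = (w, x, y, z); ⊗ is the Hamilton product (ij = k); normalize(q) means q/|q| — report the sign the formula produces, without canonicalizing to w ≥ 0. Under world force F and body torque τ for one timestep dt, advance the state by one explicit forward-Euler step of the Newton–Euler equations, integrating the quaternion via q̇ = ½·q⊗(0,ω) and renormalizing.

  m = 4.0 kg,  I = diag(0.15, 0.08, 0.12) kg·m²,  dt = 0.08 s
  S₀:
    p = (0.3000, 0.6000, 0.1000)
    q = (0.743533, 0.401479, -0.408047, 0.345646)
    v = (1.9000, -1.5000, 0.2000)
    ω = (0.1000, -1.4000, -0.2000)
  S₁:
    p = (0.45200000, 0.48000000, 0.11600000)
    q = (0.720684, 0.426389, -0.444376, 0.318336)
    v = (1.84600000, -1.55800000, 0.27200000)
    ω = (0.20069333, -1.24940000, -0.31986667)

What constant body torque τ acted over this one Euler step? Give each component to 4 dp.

Δω = ω₁−ω₀ = (0.10069333, 0.15060000, -0.11986667)
ω₀×(Iω₀) = (0.0112, -0.0006, 0.0098)
applied torque τ = (0.2000, 0.1500, -0.1700)

τ = (0.2000, 0.1500, -0.1700)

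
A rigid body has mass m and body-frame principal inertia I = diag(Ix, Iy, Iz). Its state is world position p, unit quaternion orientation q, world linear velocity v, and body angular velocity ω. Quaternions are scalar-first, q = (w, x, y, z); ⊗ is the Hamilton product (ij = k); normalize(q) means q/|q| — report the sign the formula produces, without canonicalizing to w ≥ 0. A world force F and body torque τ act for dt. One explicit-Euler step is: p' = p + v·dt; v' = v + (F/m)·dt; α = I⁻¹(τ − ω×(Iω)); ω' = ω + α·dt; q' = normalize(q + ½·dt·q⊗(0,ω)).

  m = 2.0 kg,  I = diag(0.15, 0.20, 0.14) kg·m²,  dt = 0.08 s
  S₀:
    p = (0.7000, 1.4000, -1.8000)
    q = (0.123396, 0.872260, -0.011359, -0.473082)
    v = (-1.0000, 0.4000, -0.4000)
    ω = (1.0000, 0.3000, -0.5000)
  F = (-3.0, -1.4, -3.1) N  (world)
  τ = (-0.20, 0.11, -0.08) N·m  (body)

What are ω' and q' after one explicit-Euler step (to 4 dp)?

ω' = (0.8885, 0.3460, -0.5543)
q' = (0.0791, 0.8822, -0.0113, -0.4641)

precession coupling ω×(Iω) = (0.0090, -0.0050, 0.0150)
angular accel α = (-1.3933, 0.5750, -0.6786)
ω + α·dt = (0.8885, 0.3460, -0.5543)
2q̇ = q⊗(0,ω) = (-1.1053933, 0.2710001, 0.0000668, 0.2113390)
q' = normalize(q + ½dt·q⊗(0,ω)) = (0.0791, 0.8822, -0.0113, -0.4641)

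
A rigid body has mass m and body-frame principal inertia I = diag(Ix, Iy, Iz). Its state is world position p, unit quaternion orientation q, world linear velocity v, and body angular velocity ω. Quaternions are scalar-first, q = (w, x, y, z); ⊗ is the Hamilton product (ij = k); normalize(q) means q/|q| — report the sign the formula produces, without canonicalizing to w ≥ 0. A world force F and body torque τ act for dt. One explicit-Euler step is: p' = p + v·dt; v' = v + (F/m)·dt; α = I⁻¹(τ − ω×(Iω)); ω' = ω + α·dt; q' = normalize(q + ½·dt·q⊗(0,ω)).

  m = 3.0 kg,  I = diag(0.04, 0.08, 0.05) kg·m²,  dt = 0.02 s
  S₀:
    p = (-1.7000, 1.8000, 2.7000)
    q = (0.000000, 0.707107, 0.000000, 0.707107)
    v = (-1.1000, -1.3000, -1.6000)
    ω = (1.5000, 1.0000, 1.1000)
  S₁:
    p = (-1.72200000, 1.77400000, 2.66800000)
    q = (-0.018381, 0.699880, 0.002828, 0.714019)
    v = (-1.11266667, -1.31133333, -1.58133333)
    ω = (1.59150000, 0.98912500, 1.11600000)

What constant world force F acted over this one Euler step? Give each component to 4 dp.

Δv = v₁−v₀ = (-0.01266667, -0.01133333, 0.01866667)
F = m·Δv/dt = (-1.9000, -1.7000, 2.8000)

F = (-1.9000, -1.7000, 2.8000)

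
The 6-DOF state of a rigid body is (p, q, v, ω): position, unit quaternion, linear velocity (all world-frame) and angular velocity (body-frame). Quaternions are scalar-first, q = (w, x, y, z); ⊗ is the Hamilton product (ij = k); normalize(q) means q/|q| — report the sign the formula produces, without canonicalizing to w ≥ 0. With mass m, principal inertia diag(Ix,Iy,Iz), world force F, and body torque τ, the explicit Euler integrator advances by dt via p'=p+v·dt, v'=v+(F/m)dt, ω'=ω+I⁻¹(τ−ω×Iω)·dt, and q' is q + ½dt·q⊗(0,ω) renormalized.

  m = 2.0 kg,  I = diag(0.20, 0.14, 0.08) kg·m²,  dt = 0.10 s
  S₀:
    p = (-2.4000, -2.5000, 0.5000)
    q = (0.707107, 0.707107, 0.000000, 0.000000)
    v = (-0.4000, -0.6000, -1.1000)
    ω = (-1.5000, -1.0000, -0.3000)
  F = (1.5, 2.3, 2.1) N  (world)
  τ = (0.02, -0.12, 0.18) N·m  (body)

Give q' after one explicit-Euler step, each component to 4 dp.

q' = (0.7570, 0.6514, -0.0246, -0.0458)

Hamilton product q⊗(0,ω) = (1.0606605, -1.0606605, -0.4949749, -0.9192391)
q + ½dt·q⊗(0,ω), renormalized = (0.7570, 0.6514, -0.0246, -0.0458)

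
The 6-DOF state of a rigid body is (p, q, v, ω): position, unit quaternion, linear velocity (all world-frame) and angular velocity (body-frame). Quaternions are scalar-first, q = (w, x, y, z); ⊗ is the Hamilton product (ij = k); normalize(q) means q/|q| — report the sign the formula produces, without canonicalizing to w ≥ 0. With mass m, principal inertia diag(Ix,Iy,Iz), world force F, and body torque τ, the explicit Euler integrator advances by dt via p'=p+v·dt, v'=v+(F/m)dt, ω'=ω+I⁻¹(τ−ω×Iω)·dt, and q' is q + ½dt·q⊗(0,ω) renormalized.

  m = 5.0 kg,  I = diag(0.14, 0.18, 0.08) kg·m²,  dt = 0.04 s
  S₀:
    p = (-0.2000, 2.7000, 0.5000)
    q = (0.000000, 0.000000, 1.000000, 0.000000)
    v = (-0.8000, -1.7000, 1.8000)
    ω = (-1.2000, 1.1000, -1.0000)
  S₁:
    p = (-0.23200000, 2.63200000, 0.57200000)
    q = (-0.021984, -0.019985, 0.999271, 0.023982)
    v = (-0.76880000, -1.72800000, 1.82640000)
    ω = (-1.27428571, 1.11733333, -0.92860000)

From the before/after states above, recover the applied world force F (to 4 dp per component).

velocity change Δv = (0.03120000, -0.02800000, 0.02640000)
m·(v₁−v₀)/dt = (3.9000, -3.5000, 3.3000)

F = (3.9000, -3.5000, 3.3000)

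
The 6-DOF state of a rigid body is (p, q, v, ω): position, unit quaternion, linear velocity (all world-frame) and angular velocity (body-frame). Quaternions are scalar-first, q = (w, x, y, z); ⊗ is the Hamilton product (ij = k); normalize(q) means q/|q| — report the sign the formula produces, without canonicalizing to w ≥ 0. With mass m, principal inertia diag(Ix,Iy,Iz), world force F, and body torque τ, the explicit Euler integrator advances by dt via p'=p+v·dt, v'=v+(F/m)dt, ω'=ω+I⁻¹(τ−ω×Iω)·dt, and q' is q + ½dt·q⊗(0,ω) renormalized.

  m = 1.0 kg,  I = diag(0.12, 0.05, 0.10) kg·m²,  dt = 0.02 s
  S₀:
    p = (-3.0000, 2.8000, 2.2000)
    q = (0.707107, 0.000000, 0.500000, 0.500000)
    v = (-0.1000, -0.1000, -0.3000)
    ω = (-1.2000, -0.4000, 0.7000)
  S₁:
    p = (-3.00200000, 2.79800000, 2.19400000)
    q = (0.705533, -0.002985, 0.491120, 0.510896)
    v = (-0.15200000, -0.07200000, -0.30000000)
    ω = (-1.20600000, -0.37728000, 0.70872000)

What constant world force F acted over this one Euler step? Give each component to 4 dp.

velocity change Δv = (-0.05200000, 0.02800000, 0.00000000)
m·(v₁−v₀)/dt = (-2.6000, 1.4000, 0.0000)

F = (-2.6000, 1.4000, 0.0000)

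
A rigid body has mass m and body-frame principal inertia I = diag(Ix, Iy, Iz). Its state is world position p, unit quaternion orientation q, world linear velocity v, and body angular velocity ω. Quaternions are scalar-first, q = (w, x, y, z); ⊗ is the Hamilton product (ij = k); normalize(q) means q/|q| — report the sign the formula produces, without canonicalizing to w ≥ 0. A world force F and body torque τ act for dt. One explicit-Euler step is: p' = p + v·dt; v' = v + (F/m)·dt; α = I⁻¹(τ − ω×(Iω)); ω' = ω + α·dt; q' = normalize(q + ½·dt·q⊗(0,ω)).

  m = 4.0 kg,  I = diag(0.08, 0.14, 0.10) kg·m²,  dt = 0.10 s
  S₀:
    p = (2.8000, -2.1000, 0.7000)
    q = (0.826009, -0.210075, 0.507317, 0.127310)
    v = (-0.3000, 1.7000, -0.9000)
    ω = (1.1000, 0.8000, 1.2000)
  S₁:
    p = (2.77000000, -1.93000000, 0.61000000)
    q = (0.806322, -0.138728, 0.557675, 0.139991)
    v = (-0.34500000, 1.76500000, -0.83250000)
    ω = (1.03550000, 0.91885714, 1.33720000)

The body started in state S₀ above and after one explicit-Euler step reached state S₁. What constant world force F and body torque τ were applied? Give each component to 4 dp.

ω₁ − ω₀ = (-0.06450000, 0.11885714, 0.13720000)
ω₀×(Iω₀) = (-0.0384, -0.0264, 0.0528)
applied torque τ = (-0.0900, 0.1400, 0.1900)
v₁ − v₀ = (-0.04500000, 0.06500000, 0.06750000)
m·(v₁−v₀)/dt = (-1.8000, 2.6000, 2.7000)

F = (-1.8000, 2.6000, 2.7000)
τ = (-0.0900, 0.1400, 0.1900)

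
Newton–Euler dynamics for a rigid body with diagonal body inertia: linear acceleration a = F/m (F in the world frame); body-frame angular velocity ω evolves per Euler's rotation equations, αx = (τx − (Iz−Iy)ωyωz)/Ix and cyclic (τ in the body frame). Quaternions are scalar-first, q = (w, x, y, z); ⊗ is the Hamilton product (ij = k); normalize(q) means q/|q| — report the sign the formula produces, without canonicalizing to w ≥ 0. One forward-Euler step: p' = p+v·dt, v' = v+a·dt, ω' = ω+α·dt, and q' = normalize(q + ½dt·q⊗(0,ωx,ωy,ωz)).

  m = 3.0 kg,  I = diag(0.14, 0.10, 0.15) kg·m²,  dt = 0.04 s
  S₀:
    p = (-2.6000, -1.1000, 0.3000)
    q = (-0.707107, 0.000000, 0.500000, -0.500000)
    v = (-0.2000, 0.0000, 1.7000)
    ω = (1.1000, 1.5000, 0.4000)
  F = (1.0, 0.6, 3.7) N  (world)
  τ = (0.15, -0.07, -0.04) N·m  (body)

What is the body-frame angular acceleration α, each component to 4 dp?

α = (0.8571, -0.6560, 0.1733)

precession coupling ω×(Iω) = (0.0300, -0.0044, -0.0660)
angular accel α = (0.8571, -0.6560, 0.1733)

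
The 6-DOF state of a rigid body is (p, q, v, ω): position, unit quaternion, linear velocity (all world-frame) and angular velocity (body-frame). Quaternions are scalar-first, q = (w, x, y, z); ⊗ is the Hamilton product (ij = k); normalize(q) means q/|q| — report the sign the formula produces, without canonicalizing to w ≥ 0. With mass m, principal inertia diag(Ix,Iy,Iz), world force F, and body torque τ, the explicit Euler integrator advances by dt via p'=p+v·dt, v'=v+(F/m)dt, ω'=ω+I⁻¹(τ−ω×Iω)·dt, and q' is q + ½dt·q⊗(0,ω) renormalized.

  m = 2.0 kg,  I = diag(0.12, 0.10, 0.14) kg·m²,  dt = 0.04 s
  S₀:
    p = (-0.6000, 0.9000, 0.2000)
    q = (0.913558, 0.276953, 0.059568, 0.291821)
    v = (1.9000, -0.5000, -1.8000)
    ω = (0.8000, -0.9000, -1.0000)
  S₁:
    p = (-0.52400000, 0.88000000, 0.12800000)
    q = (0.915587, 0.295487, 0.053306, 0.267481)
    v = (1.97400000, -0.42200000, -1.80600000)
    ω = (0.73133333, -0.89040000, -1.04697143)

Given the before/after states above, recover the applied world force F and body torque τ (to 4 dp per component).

F = (3.7000, 3.9000, -0.3000)
τ = (-0.1700, 0.0400, -0.1500)

Δv = v₁−v₀ = (0.07400000, 0.07800000, -0.00600000)
F = m·Δv/dt = (3.7000, 3.9000, -0.3000)
rate change Δω = (-0.06866667, 0.00960000, -0.04697143)
ω₀×(Iω₀) = (0.0360, 0.0160, 0.0144)
τ = I·(Δω/dt) + ω₀×(Iω₀) = (-0.1700, 0.0400, -0.1500)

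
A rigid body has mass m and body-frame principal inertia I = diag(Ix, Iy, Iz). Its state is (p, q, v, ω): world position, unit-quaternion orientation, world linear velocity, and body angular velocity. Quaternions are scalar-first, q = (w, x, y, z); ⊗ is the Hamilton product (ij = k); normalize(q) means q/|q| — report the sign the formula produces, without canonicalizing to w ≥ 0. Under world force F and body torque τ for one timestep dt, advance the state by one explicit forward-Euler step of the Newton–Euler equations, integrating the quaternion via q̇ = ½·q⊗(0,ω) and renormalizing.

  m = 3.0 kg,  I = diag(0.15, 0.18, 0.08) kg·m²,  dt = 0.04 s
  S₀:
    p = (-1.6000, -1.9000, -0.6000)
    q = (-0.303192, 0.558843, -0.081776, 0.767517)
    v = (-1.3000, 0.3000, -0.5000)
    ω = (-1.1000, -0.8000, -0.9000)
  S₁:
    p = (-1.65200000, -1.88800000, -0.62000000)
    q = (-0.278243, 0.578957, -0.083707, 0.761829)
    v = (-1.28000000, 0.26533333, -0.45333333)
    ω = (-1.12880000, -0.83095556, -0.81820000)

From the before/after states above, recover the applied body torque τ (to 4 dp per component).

τ = (-0.1800, -0.0700, 0.1900)

ω₁ − ω₀ = (-0.02880000, -0.03095556, 0.08180000)
τ = I·(Δω/dt) + ω₀×(Iω₀) = (-0.1800, -0.0700, 0.1900)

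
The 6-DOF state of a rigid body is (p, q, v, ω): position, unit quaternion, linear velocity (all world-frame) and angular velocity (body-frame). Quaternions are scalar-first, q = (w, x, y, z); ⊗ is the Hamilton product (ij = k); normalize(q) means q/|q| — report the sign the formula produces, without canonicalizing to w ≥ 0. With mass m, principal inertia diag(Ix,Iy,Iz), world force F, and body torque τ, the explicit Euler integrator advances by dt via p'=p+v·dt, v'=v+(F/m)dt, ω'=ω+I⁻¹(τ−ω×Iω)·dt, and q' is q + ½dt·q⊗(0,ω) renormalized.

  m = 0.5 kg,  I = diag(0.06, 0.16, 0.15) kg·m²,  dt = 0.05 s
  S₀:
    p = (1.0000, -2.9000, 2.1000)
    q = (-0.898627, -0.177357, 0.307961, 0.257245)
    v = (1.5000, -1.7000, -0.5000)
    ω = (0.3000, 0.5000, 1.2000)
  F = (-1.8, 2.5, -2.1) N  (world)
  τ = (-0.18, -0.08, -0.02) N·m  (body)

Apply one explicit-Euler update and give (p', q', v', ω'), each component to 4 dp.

precession coupling ω×(Iω) = (-0.0060, -0.0324, 0.0150)
angular accel α = (-2.9000, -0.2975, -0.2333)
new body rate ω' = (0.1550, 0.4851, 1.1883)
q⊗(0,ω) = (-0.4094674, -0.0286574, -0.1593116, -1.2594192)
updated quaternion q' = (-0.9084, -0.1780, 0.3038, 0.2256)
a = (-3.6000, 5.0000, -4.2000)
p + v·dt = (1.0750, -2.9850, 2.0750)
new velocity v' = (1.3200, -1.4500, -0.7100)

p' = (1.0750, -2.9850, 2.0750)
q' = (-0.9084, -0.1780, 0.3038, 0.2256)
v' = (1.3200, -1.4500, -0.7100)
ω' = (0.1550, 0.4851, 1.1883)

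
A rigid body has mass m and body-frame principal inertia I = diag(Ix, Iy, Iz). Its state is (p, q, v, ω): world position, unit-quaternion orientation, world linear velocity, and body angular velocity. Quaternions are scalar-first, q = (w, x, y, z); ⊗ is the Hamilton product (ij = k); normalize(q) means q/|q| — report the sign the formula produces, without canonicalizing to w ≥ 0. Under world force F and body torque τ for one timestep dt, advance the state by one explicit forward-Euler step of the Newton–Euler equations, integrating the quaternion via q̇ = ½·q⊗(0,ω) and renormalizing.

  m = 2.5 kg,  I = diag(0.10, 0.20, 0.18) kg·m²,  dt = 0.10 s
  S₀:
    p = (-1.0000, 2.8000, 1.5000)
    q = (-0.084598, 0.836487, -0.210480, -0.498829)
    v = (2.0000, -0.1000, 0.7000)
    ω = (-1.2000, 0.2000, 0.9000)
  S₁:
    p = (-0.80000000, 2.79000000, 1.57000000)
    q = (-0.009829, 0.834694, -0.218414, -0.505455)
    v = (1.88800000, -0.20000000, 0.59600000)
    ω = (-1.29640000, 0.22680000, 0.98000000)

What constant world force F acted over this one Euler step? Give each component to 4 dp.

F = (-2.8000, -2.5000, -2.6000)

v₁ − v₀ = (-0.11200000, -0.10000000, -0.10400000)
m·(v₁−v₀)/dt = (-2.8000, -2.5000, -2.6000)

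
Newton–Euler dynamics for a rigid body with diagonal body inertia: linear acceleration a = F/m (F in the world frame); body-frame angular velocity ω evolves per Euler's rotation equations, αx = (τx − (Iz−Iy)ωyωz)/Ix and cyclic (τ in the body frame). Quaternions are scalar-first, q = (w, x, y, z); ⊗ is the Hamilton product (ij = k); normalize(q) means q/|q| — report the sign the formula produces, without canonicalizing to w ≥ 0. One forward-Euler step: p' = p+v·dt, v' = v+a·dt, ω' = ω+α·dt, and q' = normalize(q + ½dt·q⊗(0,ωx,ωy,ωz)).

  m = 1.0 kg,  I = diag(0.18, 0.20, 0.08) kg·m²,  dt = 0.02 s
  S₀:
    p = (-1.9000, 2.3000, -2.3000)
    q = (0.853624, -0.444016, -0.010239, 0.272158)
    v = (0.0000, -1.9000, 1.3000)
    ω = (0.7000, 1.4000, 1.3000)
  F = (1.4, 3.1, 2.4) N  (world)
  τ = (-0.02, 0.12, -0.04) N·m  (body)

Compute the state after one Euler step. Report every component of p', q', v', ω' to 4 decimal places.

p' = (-1.9000, 2.2620, -2.2740)
q' = (0.8532, -0.4419, 0.0094, 0.2771)
v' = (0.0280, -1.8380, 1.3480)
ω' = (0.7220, 1.4029, 1.2851)

precession coupling ω×(Iω) = (-0.2184, 0.0910, 0.0196)
(τ − ω×Iω)/I = (1.1022, 0.1450, -0.7450)
ω' = ω + α·dt = (0.7220, 1.4029, 1.2851)
2q̇ = q⊗(0,ω) = (-0.0286596, 0.2032049, 1.9628050, 0.4952561)
updated quaternion q' = (0.8532, -0.4419, 0.0094, 0.2771)
a = F/m = (1.4000, 3.1000, 2.4000)
new position p' = (-1.9000, 2.2620, -2.2740)
new velocity v' = (0.0280, -1.8380, 1.3480)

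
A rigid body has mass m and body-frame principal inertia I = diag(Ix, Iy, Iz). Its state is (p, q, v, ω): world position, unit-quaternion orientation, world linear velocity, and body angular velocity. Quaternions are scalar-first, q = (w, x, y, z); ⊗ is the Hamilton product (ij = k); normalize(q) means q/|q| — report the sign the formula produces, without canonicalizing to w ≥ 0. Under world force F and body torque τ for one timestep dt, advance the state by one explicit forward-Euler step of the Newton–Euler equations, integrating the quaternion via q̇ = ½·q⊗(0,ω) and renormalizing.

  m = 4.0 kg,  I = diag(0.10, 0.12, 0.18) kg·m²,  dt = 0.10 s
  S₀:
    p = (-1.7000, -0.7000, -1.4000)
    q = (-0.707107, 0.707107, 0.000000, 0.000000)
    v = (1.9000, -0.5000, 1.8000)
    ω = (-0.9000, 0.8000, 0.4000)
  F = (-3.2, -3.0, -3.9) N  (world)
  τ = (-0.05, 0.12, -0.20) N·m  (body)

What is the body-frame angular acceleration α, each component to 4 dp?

α = (-0.6920, 0.7600, -1.0311)

precession coupling ω×(Iω) = (0.0192, 0.0288, -0.0144)
(τ − ω×Iω)/I = (-0.6920, 0.7600, -1.0311)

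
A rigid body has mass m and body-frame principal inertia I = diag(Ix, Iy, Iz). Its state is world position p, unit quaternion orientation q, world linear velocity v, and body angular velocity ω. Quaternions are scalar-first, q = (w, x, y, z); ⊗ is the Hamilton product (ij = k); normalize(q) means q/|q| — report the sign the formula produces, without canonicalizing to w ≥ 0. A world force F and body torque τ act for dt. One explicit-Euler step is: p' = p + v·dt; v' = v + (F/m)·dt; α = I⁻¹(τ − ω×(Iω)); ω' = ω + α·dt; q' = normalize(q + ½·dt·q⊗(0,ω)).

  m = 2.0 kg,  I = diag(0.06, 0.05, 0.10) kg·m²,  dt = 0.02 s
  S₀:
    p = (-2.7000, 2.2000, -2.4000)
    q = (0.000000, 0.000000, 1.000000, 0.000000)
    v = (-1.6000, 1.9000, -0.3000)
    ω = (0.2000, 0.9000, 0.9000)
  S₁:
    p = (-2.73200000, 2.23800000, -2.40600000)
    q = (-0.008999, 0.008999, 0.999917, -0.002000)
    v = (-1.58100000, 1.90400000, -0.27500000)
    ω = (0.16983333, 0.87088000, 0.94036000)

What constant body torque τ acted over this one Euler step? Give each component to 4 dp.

τ = (-0.0500, -0.0800, 0.2000)

ω₁ − ω₀ = (-0.03016667, -0.02912000, 0.04036000)
precession coupling = (0.0405, -0.0072, -0.0018)
I·α + gyro = (-0.0500, -0.0800, 0.2000)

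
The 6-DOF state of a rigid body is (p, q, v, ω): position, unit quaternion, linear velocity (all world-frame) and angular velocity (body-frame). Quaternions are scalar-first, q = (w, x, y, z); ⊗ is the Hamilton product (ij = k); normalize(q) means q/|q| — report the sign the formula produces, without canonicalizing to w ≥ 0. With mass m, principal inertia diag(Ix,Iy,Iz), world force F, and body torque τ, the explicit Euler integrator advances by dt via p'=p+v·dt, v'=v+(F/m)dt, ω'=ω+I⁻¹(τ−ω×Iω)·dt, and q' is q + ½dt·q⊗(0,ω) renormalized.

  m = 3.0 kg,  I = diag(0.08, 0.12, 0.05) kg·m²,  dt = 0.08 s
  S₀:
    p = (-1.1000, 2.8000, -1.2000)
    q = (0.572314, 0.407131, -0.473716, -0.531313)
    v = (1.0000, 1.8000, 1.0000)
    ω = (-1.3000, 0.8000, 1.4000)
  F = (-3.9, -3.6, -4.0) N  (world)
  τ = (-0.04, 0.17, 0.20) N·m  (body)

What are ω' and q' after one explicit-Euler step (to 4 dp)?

ω' = (-1.2616, 0.9497, 1.7866)
q' = (0.6362, 0.3666, -0.4490, -0.5091)

gyro term ω×Iω = (-0.0784, -0.0546, -0.0416)
angular accel α = (0.4800, 1.8717, 4.8320)
ω + α·dt = (-1.2616, 0.9497, 1.7866)
q⊗(0,ω) = (1.6520813, -0.9821602, 0.5785747, 0.5111136)
updated quaternion q' = (0.6362, 0.3666, -0.4490, -0.5091)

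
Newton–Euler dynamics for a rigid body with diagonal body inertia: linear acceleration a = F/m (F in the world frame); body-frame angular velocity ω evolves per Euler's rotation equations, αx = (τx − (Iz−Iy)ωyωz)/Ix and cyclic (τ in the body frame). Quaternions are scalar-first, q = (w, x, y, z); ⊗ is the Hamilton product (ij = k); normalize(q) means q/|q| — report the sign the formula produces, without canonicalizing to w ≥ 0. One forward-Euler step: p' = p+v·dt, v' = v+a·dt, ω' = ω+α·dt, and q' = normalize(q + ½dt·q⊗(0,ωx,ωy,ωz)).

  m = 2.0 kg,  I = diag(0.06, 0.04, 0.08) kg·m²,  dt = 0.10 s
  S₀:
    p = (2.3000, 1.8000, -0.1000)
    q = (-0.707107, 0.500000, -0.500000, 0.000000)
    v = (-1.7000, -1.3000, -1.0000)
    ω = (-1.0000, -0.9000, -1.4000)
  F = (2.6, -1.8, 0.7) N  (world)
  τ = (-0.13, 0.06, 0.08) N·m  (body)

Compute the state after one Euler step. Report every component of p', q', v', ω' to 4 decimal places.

p' = (2.1300, 1.6700, -0.2000)
q' = (-0.7013, 0.5677, -0.4312, 0.0020)
v' = (-1.5700, -1.3900, -0.9650)
ω' = (-1.3007, -0.6800, -1.2775)

α = I⁻¹(τ − ω×Iω) = (-3.0067, 2.2000, 1.2250)
ω + α·dt = (-1.3007, -0.6800, -1.2775)
Hamilton product q⊗(0,ω) = (0.0500000, 1.4071070, 1.3363963, 0.0399498)
q' = normalize(q + ½dt·q⊗(0,ω)) = (-0.7013, 0.5677, -0.4312, 0.0020)
new position p' = (2.1300, 1.6700, -0.2000)
v + (F/m)dt = (-1.5700, -1.3900, -0.9650)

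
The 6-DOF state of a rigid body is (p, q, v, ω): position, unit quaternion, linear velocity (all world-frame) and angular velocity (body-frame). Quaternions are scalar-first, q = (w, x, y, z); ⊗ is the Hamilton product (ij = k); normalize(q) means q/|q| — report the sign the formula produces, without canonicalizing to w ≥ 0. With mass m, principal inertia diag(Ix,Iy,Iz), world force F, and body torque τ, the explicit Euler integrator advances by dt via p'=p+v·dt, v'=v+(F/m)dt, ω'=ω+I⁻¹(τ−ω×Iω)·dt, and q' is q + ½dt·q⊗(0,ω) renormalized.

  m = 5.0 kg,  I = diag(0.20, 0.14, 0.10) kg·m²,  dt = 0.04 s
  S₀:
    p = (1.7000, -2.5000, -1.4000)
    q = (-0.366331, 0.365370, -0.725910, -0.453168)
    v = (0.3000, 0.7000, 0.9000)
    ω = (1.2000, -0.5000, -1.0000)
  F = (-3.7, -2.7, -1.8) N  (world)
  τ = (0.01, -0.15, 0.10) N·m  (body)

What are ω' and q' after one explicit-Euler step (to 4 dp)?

ω' = (1.2060, -0.5086, -0.9744)
q' = (-0.3912, 0.3664, -0.7254, -0.4318)

gyro term ω×Iω = (-0.0200, -0.1200, 0.0360)
angular accel α = (0.1500, -0.2143, 0.6400)
new body rate ω' = (1.2060, -0.5086, -0.9744)
2q̇ = q⊗(0,ω) = (-1.2545670, 0.0597288, 0.0047339, 1.0547380)
updated quaternion q' = (-0.3912, 0.3664, -0.7254, -0.4318)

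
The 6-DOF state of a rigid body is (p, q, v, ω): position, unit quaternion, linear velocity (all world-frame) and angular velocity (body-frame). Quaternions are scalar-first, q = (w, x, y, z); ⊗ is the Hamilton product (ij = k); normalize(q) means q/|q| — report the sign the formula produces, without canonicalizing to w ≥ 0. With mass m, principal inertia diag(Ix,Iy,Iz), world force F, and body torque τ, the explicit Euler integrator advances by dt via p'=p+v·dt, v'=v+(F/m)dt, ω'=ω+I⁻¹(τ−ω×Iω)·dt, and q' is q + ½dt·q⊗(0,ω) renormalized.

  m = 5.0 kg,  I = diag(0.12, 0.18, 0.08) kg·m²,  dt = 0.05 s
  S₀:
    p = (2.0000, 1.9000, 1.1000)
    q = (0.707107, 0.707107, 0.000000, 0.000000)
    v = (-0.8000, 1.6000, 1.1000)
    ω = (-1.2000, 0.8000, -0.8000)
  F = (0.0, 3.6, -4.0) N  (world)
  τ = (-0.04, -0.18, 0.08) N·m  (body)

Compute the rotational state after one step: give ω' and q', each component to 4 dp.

ω' = (-1.2433, 0.7393, -0.7140)
q' = (0.7277, 0.6853, 0.0283, 0.0000)

precession coupling ω×(Iω) = (0.0640, 0.0384, -0.0576)
(τ − ω×Iω)/I = (-0.8667, -1.2133, 1.7200)
new body rate ω' = (-1.2433, 0.7393, -0.7140)
q⊗(0,ω) = (0.8485284, -0.8485284, 1.1313712, 0.0000000)
q + ½dt·q⊗(0,ω), renormalized = (0.7277, 0.6853, 0.0283, 0.0000)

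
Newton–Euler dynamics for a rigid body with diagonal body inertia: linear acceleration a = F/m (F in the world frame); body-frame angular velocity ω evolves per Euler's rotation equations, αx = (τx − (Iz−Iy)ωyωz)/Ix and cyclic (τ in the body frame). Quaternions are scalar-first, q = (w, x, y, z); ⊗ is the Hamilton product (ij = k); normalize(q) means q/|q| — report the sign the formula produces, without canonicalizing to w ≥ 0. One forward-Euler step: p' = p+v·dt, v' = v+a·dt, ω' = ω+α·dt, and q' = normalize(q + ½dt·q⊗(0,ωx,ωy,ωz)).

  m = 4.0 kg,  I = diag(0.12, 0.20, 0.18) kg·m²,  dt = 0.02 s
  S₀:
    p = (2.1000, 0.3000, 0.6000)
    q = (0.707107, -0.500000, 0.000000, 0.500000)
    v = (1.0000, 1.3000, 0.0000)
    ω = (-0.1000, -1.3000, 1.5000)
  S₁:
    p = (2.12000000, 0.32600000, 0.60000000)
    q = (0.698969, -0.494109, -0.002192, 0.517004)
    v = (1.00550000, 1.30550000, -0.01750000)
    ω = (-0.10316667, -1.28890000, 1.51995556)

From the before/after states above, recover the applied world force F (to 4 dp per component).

v₁ − v₀ = (0.00550000, 0.00550000, -0.01750000)
F = m·Δv/dt = (1.1000, 1.1000, -3.5000)

F = (1.1000, 1.1000, -3.5000)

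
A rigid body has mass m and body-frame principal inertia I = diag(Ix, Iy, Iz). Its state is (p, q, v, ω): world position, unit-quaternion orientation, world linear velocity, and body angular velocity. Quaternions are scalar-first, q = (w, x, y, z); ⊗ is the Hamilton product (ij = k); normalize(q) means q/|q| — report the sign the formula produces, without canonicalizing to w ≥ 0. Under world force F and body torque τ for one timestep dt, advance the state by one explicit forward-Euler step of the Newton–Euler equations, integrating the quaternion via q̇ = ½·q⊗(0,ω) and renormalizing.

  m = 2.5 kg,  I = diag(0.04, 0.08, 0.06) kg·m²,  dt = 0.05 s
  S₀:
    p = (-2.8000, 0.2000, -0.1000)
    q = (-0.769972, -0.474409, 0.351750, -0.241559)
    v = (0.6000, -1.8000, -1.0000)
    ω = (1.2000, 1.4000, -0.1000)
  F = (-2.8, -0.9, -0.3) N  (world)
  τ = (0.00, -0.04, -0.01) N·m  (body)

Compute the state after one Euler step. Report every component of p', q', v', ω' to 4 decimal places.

ω×(Iω) gyroscopic = (0.0028, 0.0024, 0.0672)
(τ − ω×Iω)/I = (-0.0700, -0.5300, -1.2867)
ω + α·dt = (1.1965, 1.3735, -0.1643)
q⊗(0,ω) = (0.0526849, -0.6209588, -1.4152725, -1.0092754)
q' = normalize(q + ½dt·q⊗(0,ω)) = (-0.7678, -0.4894, 0.3160, -0.2665)
linear accel F/m = (-1.1200, -0.3600, -0.1200)
new position p' = (-2.7700, 0.1100, -0.1500)
v + (F/m)dt = (0.5440, -1.8180, -1.0060)

p' = (-2.7700, 0.1100, -0.1500)
q' = (-0.7678, -0.4894, 0.3160, -0.2665)
v' = (0.5440, -1.8180, -1.0060)
ω' = (1.1965, 1.3735, -0.1643)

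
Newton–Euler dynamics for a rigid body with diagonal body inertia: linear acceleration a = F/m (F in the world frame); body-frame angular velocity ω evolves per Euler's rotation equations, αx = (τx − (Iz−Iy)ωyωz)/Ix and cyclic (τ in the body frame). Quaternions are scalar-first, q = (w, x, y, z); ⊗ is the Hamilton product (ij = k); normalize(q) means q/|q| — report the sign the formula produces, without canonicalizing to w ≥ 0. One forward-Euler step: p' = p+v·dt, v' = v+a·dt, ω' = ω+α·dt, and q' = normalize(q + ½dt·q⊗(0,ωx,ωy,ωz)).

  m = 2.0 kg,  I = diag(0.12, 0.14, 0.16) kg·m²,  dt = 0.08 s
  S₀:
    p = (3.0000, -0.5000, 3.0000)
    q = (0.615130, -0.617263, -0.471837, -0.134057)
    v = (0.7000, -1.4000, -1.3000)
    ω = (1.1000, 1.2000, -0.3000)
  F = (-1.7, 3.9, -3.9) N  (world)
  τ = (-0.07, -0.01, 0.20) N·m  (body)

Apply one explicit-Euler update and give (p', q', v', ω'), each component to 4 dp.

(τ − ω×Iω)/I = (-0.5233, -0.1657, 1.0850)
ω' = ω + α·dt = (1.0581, 1.1867, -0.2132)
2q̇ = q⊗(0,ω) = (1.2049766, 0.9790625, 0.4055144, -0.4062339)
q + ½dt·q⊗(0,ω), renormalized = (0.6619, -0.5768, -0.4546, -0.1500)
a = (-0.8500, 1.9500, -1.9500)
p' = p + v·dt = (3.0560, -0.6120, 2.8960)
v' = v + a·dt = (0.6320, -1.2440, -1.4560)

p' = (3.0560, -0.6120, 2.8960)
q' = (0.6619, -0.5768, -0.4546, -0.1500)
v' = (0.6320, -1.2440, -1.4560)
ω' = (1.0581, 1.1867, -0.2132)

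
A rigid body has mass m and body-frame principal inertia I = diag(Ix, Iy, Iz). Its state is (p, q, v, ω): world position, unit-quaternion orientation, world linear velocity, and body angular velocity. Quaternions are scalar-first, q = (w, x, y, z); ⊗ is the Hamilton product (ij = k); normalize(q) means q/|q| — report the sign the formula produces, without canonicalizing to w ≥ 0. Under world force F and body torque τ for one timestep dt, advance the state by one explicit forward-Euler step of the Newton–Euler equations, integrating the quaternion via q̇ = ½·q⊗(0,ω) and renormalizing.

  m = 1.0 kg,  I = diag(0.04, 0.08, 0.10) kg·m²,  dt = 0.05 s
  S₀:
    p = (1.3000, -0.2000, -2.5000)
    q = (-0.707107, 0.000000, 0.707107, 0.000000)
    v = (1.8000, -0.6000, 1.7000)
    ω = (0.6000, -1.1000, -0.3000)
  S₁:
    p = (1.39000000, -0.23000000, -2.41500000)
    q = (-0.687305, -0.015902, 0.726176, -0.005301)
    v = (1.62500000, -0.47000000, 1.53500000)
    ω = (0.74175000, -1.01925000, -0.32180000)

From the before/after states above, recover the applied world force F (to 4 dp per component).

F = (-3.5000, 2.6000, -3.3000)

velocity change Δv = (-0.17500000, 0.13000000, -0.16500000)
F = m·Δv/dt = (-3.5000, 2.6000, -3.3000)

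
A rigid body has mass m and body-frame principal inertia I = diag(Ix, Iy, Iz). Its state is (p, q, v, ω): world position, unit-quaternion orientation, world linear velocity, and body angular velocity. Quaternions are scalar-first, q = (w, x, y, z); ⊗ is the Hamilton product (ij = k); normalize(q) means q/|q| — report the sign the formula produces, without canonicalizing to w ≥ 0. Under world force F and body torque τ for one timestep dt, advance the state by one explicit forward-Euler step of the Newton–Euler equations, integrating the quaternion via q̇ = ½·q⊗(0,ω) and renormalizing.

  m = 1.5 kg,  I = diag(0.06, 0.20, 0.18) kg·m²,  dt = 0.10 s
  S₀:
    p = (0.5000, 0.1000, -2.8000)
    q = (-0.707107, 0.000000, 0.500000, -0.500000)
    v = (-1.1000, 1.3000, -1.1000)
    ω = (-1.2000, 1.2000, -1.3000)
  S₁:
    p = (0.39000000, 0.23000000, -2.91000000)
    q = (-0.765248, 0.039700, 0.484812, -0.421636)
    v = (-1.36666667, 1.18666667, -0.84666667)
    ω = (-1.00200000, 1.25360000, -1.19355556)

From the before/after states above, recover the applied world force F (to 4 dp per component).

velocity change Δv = (-0.26666667, -0.11333333, 0.25333333)
applied force F = (-4.0000, -1.7000, 3.8000)

F = (-4.0000, -1.7000, 3.8000)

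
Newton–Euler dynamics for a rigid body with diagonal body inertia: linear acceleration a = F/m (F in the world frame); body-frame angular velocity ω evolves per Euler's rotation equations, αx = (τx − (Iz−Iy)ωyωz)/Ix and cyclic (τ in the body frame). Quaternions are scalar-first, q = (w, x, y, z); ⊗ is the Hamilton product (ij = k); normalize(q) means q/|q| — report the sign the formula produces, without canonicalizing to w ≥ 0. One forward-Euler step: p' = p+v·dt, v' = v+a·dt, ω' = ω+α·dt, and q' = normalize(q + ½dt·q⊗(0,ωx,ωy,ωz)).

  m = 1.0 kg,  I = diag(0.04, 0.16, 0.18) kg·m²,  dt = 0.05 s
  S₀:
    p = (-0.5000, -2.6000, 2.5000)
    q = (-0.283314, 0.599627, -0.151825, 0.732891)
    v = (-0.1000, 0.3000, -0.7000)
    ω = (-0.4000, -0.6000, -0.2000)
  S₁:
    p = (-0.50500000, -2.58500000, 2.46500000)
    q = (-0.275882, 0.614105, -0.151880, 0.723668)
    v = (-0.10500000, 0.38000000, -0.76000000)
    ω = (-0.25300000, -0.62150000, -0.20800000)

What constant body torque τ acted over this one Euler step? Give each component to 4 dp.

Δω = ω₁−ω₀ = (0.14700000, -0.02150000, -0.00800000)
τ = I·(Δω/dt) + ω₀×(Iω₀) = (0.1200, -0.0800, 0.0000)

τ = (0.1200, -0.0800, 0.0000)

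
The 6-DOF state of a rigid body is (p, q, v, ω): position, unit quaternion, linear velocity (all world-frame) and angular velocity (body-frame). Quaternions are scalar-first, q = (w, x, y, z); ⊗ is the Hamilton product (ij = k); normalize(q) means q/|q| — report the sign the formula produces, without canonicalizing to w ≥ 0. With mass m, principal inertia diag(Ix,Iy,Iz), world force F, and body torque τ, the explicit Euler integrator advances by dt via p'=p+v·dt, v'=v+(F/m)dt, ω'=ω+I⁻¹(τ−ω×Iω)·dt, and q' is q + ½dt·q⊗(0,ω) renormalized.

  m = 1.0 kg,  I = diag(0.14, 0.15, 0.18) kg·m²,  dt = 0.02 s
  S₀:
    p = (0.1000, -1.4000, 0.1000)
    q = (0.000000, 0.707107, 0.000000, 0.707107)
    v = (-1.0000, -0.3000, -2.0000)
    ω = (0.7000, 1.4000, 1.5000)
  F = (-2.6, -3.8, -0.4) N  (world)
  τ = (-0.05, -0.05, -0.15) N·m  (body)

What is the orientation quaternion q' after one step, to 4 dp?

2q̇ = q⊗(0,ω) = (-1.5556354, -0.9899498, -0.5656856, 0.9899498)
updated quaternion q' = (-0.0156, 0.6970, -0.0057, 0.7168)

q' = (-0.0156, 0.6970, -0.0057, 0.7168)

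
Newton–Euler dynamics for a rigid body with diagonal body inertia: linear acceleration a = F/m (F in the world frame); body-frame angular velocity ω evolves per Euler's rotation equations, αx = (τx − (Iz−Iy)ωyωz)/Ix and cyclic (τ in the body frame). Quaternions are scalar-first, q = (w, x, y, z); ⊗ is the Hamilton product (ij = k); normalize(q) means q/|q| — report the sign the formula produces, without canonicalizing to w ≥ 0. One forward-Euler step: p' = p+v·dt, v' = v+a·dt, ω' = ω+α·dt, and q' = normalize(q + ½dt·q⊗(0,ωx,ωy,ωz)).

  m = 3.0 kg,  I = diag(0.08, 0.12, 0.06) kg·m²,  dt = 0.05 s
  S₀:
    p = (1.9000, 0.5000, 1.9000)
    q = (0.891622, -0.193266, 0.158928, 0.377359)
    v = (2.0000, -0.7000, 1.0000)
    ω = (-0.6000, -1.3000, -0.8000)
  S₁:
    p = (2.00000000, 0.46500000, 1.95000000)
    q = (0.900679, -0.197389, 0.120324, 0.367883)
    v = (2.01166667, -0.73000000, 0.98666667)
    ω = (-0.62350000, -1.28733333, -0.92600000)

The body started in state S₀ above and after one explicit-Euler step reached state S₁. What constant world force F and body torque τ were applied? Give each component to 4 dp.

F = (0.7000, -1.8000, -0.8000)
τ = (-0.1000, 0.0400, -0.1200)

rate change Δω = (-0.02350000, 0.01266667, -0.12600000)
τ = I·(Δω/dt) + ω₀×(Iω₀) = (-0.1000, 0.0400, -0.1200)
Δv = v₁−v₀ = (0.01166667, -0.03000000, -0.01333333)
F = m·Δv/dt = (0.7000, -1.8000, -0.8000)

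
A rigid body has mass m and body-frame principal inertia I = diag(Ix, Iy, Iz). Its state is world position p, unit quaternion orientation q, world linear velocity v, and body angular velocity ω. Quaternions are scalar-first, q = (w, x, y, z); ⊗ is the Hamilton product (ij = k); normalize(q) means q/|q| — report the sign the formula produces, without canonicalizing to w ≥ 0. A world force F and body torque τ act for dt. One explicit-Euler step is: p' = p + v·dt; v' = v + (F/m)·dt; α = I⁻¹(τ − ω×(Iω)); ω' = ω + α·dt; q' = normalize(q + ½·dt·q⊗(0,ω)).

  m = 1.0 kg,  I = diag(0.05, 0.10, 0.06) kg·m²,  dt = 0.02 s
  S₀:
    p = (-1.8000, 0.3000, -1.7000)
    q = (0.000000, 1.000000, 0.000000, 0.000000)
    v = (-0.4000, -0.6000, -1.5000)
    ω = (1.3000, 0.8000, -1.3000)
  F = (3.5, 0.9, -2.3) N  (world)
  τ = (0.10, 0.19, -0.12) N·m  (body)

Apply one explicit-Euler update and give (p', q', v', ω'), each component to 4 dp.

linear accel F/m = (3.5000, 0.9000, -2.3000)
p + v·dt = (-1.8080, 0.2880, -1.7300)
v' = v + a·dt = (-0.3300, -0.5820, -1.5460)
(τ − ω×Iω)/I = (1.1680, 1.7310, -2.8667)
ω + α·dt = (1.3234, 0.8346, -1.3573)
Hamilton product q⊗(0,ω) = (-1.3000000, 0.0000000, 1.3000000, 0.8000000)
q + ½dt·q⊗(0,ω), renormalized = (-0.0130, 0.9998, 0.0130, 0.0080)

p' = (-1.8080, 0.2880, -1.7300)
q' = (-0.0130, 0.9998, 0.0130, 0.0080)
v' = (-0.3300, -0.5820, -1.5460)
ω' = (1.3234, 0.8346, -1.3573)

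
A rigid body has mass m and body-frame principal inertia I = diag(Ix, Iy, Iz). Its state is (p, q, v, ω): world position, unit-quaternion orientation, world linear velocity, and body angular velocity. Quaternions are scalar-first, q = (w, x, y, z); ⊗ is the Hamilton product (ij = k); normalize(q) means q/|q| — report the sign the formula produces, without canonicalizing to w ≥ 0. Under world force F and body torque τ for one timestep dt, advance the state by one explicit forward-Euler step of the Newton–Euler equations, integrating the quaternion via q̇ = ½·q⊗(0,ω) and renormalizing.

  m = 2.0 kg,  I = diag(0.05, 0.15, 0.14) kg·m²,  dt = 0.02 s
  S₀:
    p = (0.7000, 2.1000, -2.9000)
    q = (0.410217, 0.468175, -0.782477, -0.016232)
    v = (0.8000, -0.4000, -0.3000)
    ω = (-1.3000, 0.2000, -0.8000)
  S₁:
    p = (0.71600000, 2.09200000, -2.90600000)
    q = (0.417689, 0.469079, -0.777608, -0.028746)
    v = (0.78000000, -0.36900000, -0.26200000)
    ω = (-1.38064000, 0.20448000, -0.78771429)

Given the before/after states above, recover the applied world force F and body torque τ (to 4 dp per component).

Δω = ω₁−ω₀ = (-0.08064000, 0.00448000, 0.01228571)
gyro term ω₀×Iω₀ = (0.0016, -0.0936, -0.0260)
τ = I·(Δω/dt) + ω₀×(Iω₀) = (-0.2000, -0.0600, 0.0600)
Δv = v₁−v₀ = (-0.02000000, 0.03100000, 0.03800000)
F = m·Δv/dt = (-2.0000, 3.1000, 3.8000)

F = (-2.0000, 3.1000, 3.8000)
τ = (-0.2000, -0.0600, 0.0600)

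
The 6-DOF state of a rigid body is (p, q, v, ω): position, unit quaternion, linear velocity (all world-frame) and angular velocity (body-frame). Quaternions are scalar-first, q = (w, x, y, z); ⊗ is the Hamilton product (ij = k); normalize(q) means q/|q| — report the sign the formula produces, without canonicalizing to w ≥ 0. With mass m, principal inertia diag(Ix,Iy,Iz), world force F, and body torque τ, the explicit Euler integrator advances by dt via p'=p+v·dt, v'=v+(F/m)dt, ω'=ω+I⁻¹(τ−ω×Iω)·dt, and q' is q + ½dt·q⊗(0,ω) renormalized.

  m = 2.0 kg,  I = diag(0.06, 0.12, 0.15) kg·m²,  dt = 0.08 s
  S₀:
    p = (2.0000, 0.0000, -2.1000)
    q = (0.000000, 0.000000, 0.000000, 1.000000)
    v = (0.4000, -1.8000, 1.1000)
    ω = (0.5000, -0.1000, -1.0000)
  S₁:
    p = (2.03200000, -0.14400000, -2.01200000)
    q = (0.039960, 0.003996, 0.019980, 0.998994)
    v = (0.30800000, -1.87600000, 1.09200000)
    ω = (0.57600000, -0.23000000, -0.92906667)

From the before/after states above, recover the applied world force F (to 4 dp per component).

v₁ − v₀ = (-0.09200000, -0.07600000, -0.00800000)
applied force F = (-2.3000, -1.9000, -0.2000)

F = (-2.3000, -1.9000, -0.2000)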